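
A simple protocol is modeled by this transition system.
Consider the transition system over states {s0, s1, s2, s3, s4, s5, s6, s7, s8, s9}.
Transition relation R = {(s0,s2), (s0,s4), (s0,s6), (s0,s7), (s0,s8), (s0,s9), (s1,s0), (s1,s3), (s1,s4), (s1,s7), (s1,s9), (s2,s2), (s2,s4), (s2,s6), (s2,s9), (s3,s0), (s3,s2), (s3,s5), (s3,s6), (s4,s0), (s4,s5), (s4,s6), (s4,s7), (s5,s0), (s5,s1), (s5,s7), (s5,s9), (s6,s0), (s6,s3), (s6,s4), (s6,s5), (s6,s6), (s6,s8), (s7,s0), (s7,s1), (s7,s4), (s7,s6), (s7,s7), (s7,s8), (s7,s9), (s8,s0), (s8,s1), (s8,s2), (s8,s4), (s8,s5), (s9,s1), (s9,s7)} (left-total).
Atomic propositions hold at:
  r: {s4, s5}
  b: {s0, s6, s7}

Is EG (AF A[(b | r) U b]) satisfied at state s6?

Sat(b | r) = {s0, s4, s5, s6, s7}
A[(b | r) U b]: least fixpoint, start Z0 = Sat(b) = {s0, s6, s7}, add states in Sat(b | r) with every successor in Z. Already a fixed point.
Sat(A[(b | r) U b]) = {s0, s6, s7}
AF A[(b | r) U b]: least fixpoint, start Z0 = {s0, s6, s7}, add states with every successor in Z. Already a fixed point.
Sat(AF A[(b | r) U b]) = {s0, s6, s7}
EG (AF A[(b | r) U b]): greatest fixpoint, start Z0 = {s0, s6, s7}, keep only states in Sat with some successor in Z. Already a fixed point.
Sat(EG (AF A[(b | r) U b])) = {s0, s6, s7}
s6 ∈ Sat(EG (AF A[(b | r) U b])) = {s0, s6, s7}, so the formula holds at s6.

Yes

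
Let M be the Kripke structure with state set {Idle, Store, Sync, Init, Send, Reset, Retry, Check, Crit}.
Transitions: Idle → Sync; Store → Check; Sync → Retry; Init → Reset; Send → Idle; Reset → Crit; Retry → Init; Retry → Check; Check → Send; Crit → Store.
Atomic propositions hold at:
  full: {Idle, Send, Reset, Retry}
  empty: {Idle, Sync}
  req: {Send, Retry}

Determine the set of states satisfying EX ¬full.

{Idle, Store, Reset, Retry, Crit}

Sat(¬full) = {Store, Sync, Init, Check, Crit}
Sat(EX ¬full) = {s : some successor in {Store, Sync, Init, Check, Crit}} = {Idle, Store, Reset, Retry, Crit}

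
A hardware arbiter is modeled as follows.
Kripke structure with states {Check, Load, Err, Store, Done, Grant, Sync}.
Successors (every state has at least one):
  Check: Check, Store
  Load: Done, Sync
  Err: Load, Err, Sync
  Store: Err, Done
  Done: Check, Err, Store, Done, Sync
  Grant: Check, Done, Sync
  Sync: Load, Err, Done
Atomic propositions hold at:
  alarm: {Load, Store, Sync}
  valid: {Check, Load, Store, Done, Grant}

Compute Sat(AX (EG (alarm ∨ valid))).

Sat(alarm ∨ valid) = {Check, Load, Store, Done, Grant, Sync}
EG (alarm ∨ valid): greatest fixpoint, start Z0 = {Check, Load, Store, Done, Grant, Sync}, keep only states in Sat with some successor in Z. Already a fixed point.
Sat(EG (alarm ∨ valid)) = {Check, Load, Store, Done, Grant, Sync}
Sat(AX (EG (alarm ∨ valid))) = {s : every successor in {Check, Load, Store, Done, Grant, Sync}} = {Check, Load, Grant}

{Check, Load, Grant}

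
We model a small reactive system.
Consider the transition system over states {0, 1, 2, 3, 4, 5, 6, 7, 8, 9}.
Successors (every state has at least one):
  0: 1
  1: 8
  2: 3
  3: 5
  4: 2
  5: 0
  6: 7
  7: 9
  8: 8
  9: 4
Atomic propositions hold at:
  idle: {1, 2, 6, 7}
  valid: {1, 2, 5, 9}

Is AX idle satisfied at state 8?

Sat(AX idle) = {s : every successor in {1, 2, 6, 7}} = {0, 4, 6}
8 ∉ Sat(AX idle) = {0, 4, 6}, so the formula does not hold at 8.

No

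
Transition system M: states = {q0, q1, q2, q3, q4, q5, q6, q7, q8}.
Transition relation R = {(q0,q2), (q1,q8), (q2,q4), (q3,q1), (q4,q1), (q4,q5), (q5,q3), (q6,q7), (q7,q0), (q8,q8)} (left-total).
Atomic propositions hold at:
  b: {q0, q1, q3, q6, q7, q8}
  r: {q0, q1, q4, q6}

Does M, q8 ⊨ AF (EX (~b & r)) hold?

No

Sat(~b) = {q2, q4, q5}
Sat(~b & r) = {q4}
Sat(EX (~b & r)) = {s : some successor in {q4}} = {q2}
AF (EX (~b & r)): least fixpoint, start Z0 = {q2}, add states with every successor in Z. Z1 = {q0, q2}; Z2 = {q0, q2, q7}; Z3 = {q0, q2, q6, q7}; fixed.
Sat(AF (EX (~b & r))) = {q0, q2, q6, q7}
q8 ∉ Sat(AF (EX (~b & r))) = {q0, q2, q6, q7}, so the formula does not hold at q8.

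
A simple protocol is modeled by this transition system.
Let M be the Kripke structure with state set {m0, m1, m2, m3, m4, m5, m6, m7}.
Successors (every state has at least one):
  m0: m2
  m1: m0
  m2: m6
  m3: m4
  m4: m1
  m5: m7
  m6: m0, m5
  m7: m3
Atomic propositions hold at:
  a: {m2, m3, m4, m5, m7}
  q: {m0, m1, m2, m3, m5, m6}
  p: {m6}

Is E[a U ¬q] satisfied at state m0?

No

Sat(¬q) = {m4, m7}
E[a U ¬q]: least fixpoint, start Z0 = Sat(¬q) = {m4, m7}, add states in Sat(a) with some successor in Z. Z1 = {m3, m4, m5, m7}; fixed.
Sat(E[a U ¬q]) = {m3, m4, m5, m7}
m0 ∉ Sat(E[a U ¬q]) = {m3, m4, m5, m7}, so the formula does not hold at m0.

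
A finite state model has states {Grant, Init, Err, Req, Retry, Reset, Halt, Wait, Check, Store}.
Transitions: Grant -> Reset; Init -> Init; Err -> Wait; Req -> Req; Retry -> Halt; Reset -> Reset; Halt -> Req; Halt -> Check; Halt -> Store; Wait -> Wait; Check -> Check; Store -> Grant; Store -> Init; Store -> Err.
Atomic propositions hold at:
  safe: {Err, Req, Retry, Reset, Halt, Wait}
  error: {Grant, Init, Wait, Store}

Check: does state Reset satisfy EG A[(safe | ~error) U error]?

Sat(~error) = {Err, Req, Retry, Reset, Halt, Check}
Sat(safe | ~error) = {Err, Req, Retry, Reset, Halt, Wait, Check}
A[(safe | ~error) U error]: least fixpoint, start Z0 = Sat(error) = {Grant, Init, Wait, Store}, add states in Sat(safe | ~error) with every successor in Z. Z1 = {Grant, Init, Err, Wait, Store}; fixed.
Sat(A[(safe | ~error) U error]) = {Grant, Init, Err, Wait, Store}
EG A[(safe | ~error) U error]: greatest fixpoint, start Z0 = {Grant, Init, Err, Wait, Store}, keep only states in Sat with some successor in Z. Z1 = {Init, Err, Wait, Store}; fixed.
Sat(EG A[(safe | ~error) U error]) = {Init, Err, Wait, Store}
Reset ∉ Sat(EG A[(safe | ~error) U error]) = {Init, Err, Wait, Store}, so the formula does not hold at Reset.

No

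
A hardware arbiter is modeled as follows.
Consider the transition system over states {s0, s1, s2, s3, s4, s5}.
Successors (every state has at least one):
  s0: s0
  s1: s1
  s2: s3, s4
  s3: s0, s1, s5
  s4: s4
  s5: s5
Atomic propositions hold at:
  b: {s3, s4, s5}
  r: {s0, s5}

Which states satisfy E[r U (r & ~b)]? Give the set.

Sat(~b) = {s0, s1, s2}
Sat(r & ~b) = {s0}
E[r U (r & ~b)]: least fixpoint, start Z0 = Sat((r & ~b)) = {s0}, add states in Sat(r) with some successor in Z. Already a fixed point.
Sat(E[r U (r & ~b)]) = {s0}

{s0}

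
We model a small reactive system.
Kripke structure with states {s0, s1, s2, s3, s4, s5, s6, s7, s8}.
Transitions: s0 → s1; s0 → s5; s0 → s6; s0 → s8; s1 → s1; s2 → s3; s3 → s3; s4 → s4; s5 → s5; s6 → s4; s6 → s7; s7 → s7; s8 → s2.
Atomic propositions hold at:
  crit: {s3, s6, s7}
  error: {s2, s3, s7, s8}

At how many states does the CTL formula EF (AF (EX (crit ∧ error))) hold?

6

Sat(crit ∧ error) = {s3, s7}
Sat(EX (crit ∧ error)) = {s : some successor in {s3, s7}} = {s2, s3, s6, s7}
AF (EX (crit ∧ error)): least fixpoint, start Z0 = {s2, s3, s6, s7}, add states with every successor in Z. Z1 = {s2, s3, s6, s7, s8}; fixed.
Sat(AF (EX (crit ∧ error))) = {s2, s3, s6, s7, s8}
EF (AF (EX (crit ∧ error))): least fixpoint, start Z0 = {s2, s3, s6, s7, s8}, add states with some successor in Z. Z1 = {s0, s2, s3, s6, s7, s8}; fixed.
Sat(EF (AF (EX (crit ∧ error)))) = {s0, s2, s3, s6, s7, s8}
|Sat(EF (AF (EX (crit ∧ error))))| = |{s0, s2, s3, s6, s7, s8}| = 6.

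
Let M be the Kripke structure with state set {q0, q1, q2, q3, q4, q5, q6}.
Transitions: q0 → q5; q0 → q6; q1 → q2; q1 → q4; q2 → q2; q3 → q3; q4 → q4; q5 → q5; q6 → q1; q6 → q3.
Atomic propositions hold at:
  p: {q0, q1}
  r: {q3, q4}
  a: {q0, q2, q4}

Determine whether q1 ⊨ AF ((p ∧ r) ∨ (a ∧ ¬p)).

Sat(p ∧ r) = ∅
Sat(¬p) = {q2, q3, q4, q5, q6}
Sat(a ∧ ¬p) = {q2, q4}
Sat((p ∧ r) ∨ (a ∧ ¬p)) = {q2, q4}
AF ((p ∧ r) ∨ (a ∧ ¬p)): least fixpoint, start Z0 = {q2, q4}, add states with every successor in Z. Z1 = {q1, q2, q4}; fixed.
Sat(AF ((p ∧ r) ∨ (a ∧ ¬p))) = {q1, q2, q4}
q1 ∈ Sat(AF ((p ∧ r) ∨ (a ∧ ¬p))) = {q1, q2, q4}, so the formula holds at q1.

Yes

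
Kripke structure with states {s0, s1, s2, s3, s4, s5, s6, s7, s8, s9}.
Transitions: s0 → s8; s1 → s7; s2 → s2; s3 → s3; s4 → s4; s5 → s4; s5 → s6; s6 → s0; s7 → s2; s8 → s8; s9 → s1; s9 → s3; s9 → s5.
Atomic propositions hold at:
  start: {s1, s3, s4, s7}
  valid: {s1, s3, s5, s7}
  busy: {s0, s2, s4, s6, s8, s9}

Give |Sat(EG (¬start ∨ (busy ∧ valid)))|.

6

Sat(¬start) = {s0, s2, s5, s6, s8, s9}
Sat(busy ∧ valid) = ∅
Sat(¬start ∨ (busy ∧ valid)) = {s0, s2, s5, s6, s8, s9}
EG (¬start ∨ (busy ∧ valid)): greatest fixpoint, start Z0 = {s0, s2, s5, s6, s8, s9}, keep only states in Sat with some successor in Z. Already a fixed point.
Sat(EG (¬start ∨ (busy ∧ valid))) = {s0, s2, s5, s6, s8, s9}
|Sat(EG (¬start ∨ (busy ∧ valid)))| = |{s0, s2, s5, s6, s8, s9}| = 6.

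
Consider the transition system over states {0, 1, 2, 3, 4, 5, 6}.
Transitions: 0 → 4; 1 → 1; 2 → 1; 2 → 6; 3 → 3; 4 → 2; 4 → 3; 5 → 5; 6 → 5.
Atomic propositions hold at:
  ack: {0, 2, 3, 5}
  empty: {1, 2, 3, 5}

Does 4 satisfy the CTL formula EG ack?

EG ack: greatest fixpoint, start Z0 = {0, 2, 3, 5}, keep only states in Sat with some successor in Z. Z1 = {3, 5}; fixed.
Sat(EG ack) = {3, 5}
4 ∉ Sat(EG ack) = {3, 5}, so the formula does not hold at 4.

No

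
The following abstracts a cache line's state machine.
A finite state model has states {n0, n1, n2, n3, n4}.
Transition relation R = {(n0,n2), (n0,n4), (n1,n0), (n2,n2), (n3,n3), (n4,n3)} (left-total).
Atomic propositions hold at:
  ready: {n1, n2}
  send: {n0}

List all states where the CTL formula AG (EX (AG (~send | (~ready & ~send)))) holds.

Sat(~send) = {n1, n2, n3, n4}
Sat(~ready) = {n0, n3, n4}
Sat(~ready & ~send) = {n3, n4}
Sat(~send | (~ready & ~send)) = {n1, n2, n3, n4}
AG (~send | (~ready & ~send)): greatest fixpoint, start Z0 = {n1, n2, n3, n4}, keep only states in Sat with every successor in Z. Z1 = {n2, n3, n4}; fixed.
Sat(AG (~send | (~ready & ~send))) = {n2, n3, n4}
Sat(EX (AG (~send | (~ready & ~send)))) = {s : some successor in {n2, n3, n4}} = {n0, n2, n3, n4}
AG (EX (AG (~send | (~ready & ~send)))): greatest fixpoint, start Z0 = {n0, n2, n3, n4}, keep only states in Sat with every successor in Z. Already a fixed point.
Sat(AG (EX (AG (~send | (~ready & ~send))))) = {n0, n2, n3, n4}

{n0, n2, n3, n4}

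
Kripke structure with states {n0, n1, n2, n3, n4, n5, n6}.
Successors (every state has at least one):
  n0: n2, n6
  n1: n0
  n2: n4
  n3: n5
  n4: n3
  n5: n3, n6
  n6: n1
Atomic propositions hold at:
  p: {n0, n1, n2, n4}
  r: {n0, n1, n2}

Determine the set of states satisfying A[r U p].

A[r U p]: least fixpoint, start Z0 = Sat(p) = {n0, n1, n2, n4}, add states in Sat(r) with every successor in Z. Already a fixed point.
Sat(A[r U p]) = {n0, n1, n2, n4}

{n0, n1, n2, n4}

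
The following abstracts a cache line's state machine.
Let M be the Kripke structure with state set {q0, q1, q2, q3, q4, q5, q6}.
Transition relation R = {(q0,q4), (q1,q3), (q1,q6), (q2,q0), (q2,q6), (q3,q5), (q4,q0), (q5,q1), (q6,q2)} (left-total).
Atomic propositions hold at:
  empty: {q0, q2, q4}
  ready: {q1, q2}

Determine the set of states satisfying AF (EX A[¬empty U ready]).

{q1, q2, q3, q5, q6}

Sat(¬empty) = {q1, q3, q5, q6}
A[¬empty U ready]: least fixpoint, start Z0 = Sat(ready) = {q1, q2}, add states in Sat(¬empty) with every successor in Z. Z1 = {q1, q2, q5, q6}; Z2 = {q1, q2, q3, q5, q6}; fixed.
Sat(A[¬empty U ready]) = {q1, q2, q3, q5, q6}
Sat(EX A[¬empty U ready]) = {s : some successor in {q1, q2, q3, q5, q6}} = {q1, q2, q3, q5, q6}
AF (EX A[¬empty U ready]): least fixpoint, start Z0 = {q1, q2, q3, q5, q6}, add states with every successor in Z. Already a fixed point.
Sat(AF (EX A[¬empty U ready])) = {q1, q2, q3, q5, q6}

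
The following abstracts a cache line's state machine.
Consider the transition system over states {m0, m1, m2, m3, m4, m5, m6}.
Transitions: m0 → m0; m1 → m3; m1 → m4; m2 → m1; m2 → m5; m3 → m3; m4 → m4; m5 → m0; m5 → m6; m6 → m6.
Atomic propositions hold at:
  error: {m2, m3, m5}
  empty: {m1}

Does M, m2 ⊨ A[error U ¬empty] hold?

Yes

Sat(¬empty) = {m0, m2, m3, m4, m5, m6}
A[error U ¬empty]: least fixpoint, start Z0 = Sat(¬empty) = {m0, m2, m3, m4, m5, m6}, add states in Sat(error) with every successor in Z. Already a fixed point.
Sat(A[error U ¬empty]) = {m0, m2, m3, m4, m5, m6}
m2 ∈ Sat(A[error U ¬empty]) = {m0, m2, m3, m4, m5, m6}, so the formula holds at m2.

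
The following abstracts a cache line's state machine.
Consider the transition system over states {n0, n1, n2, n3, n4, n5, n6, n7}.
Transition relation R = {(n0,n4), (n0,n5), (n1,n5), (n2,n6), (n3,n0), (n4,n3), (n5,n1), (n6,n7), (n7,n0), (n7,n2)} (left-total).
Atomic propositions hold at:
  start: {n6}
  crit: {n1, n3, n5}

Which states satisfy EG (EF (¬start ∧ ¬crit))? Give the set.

Sat(¬start) = {n0, n1, n2, n3, n4, n5, n7}
Sat(¬crit) = {n0, n2, n4, n6, n7}
Sat(¬start ∧ ¬crit) = {n0, n2, n4, n7}
EF (¬start ∧ ¬crit): least fixpoint, start Z0 = {n0, n2, n4, n7}, add states with some successor in Z. Z1 = {n0, n2, n3, n4, n6, n7}; fixed.
Sat(EF (¬start ∧ ¬crit)) = {n0, n2, n3, n4, n6, n7}
EG (EF (¬start ∧ ¬crit)): greatest fixpoint, start Z0 = {n0, n2, n3, n4, n6, n7}, keep only states in Sat with some successor in Z. Already a fixed point.
Sat(EG (EF (¬start ∧ ¬crit))) = {n0, n2, n3, n4, n6, n7}

{n0, n2, n3, n4, n6, n7}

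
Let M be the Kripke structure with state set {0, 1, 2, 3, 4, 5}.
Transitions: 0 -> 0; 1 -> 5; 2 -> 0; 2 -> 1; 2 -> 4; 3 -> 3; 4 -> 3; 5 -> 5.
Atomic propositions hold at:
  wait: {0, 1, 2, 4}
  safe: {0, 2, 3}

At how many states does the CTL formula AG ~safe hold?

2

Sat(~safe) = {1, 4, 5}
AG ~safe: greatest fixpoint, start Z0 = {1, 4, 5}, keep only states in Sat with every successor in Z. Z1 = {1, 5}; fixed.
Sat(AG ~safe) = {1, 5}
|Sat(AG ~safe)| = |{1, 5}| = 2.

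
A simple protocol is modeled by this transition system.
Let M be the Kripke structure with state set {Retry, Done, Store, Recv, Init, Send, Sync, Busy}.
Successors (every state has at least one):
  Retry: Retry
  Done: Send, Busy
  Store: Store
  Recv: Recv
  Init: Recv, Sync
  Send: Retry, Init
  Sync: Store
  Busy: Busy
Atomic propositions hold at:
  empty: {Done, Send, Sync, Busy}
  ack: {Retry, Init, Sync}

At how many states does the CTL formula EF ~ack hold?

Sat(~ack) = {Done, Store, Recv, Send, Busy}
EF ~ack: least fixpoint, start Z0 = {Done, Store, Recv, Send, Busy}, add states with some successor in Z. Z1 = {Done, Store, Recv, Init, Send, Sync, Busy}; fixed.
Sat(EF ~ack) = {Done, Store, Recv, Init, Send, Sync, Busy}
|Sat(EF ~ack)| = |{Done, Store, Recv, Init, Send, Sync, Busy}| = 7.

7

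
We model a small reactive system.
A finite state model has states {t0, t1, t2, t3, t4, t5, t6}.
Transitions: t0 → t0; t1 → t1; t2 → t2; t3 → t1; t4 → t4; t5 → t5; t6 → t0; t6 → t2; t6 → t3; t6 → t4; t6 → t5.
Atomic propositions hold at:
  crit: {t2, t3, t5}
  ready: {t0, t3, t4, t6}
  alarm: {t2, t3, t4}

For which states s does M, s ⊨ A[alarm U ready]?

{t0, t3, t4, t6}

A[alarm U ready]: least fixpoint, start Z0 = Sat(ready) = {t0, t3, t4, t6}, add states in Sat(alarm) with every successor in Z. Already a fixed point.
Sat(A[alarm U ready]) = {t0, t3, t4, t6}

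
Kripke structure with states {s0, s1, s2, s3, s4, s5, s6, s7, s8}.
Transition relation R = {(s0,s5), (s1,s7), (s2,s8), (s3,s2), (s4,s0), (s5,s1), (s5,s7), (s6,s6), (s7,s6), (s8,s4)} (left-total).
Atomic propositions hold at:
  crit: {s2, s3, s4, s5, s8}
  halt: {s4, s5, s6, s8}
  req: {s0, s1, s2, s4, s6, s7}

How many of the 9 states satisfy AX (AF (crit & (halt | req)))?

Sat(halt | req) = {s0, s1, s2, s4, s5, s6, s7, s8}
Sat(crit & (halt | req)) = {s2, s4, s5, s8}
AF (crit & (halt | req)): least fixpoint, start Z0 = {s2, s4, s5, s8}, add states with every successor in Z. Z1 = {s0, s2, s3, s4, s5, s8}; fixed.
Sat(AF (crit & (halt | req))) = {s0, s2, s3, s4, s5, s8}
Sat(AX (AF (crit & (halt | req)))) = {s : every successor in {s0, s2, s3, s4, s5, s8}} = {s0, s2, s3, s4, s8}
|Sat(AX (AF (crit & (halt | req))))| = |{s0, s2, s3, s4, s8}| = 5.

5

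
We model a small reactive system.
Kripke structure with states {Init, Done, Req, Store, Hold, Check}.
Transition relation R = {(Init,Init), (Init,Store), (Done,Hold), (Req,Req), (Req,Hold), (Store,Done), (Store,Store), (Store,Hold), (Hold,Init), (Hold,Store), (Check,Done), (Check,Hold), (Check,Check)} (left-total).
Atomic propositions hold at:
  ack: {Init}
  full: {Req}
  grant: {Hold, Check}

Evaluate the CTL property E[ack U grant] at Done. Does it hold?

E[ack U grant]: least fixpoint, start Z0 = Sat(grant) = {Hold, Check}, add states in Sat(ack) with some successor in Z. Already a fixed point.
Sat(E[ack U grant]) = {Hold, Check}
Done ∉ Sat(E[ack U grant]) = {Hold, Check}, so the formula does not hold at Done.

No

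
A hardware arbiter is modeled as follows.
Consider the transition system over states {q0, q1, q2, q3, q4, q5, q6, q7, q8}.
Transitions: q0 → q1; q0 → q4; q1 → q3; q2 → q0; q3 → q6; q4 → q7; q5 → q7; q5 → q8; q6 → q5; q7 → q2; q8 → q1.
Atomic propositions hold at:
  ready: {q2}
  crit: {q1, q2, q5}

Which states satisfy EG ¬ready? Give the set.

Sat(¬ready) = {q0, q1, q3, q4, q5, q6, q7, q8}
EG ¬ready: greatest fixpoint, start Z0 = {q0, q1, q3, q4, q5, q6, q7, q8}, keep only states in Sat with some successor in Z. Z1 = {q0, q1, q3, q4, q5, q6, q8}; Z2 = {q0, q1, q3, q5, q6, q8}; fixed.
Sat(EG ¬ready) = {q0, q1, q3, q5, q6, q8}

{q0, q1, q3, q5, q6, q8}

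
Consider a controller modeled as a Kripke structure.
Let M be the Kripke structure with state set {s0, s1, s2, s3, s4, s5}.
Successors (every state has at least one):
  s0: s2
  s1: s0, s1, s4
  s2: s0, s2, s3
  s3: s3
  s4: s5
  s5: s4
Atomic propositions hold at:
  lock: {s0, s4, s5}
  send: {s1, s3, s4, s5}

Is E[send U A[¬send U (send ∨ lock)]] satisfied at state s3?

Yes

Sat(¬send) = {s0, s2}
Sat(send ∨ lock) = {s0, s1, s3, s4, s5}
A[¬send U (send ∨ lock)]: least fixpoint, start Z0 = Sat((send ∨ lock)) = {s0, s1, s3, s4, s5}, add states in Sat(¬send) with every successor in Z. Already a fixed point.
Sat(A[¬send U (send ∨ lock)]) = {s0, s1, s3, s4, s5}
E[send U A[¬send U (send ∨ lock)]]: least fixpoint, start Z0 = Sat(A[¬send U (send ∨ lock)]) = {s0, s1, s3, s4, s5}, add states in Sat(send) with some successor in Z. Already a fixed point.
Sat(E[send U A[¬send U (send ∨ lock)]]) = {s0, s1, s3, s4, s5}
s3 ∈ Sat(E[send U A[¬send U (send ∨ lock)]]) = {s0, s1, s3, s4, s5}, so the formula holds at s3.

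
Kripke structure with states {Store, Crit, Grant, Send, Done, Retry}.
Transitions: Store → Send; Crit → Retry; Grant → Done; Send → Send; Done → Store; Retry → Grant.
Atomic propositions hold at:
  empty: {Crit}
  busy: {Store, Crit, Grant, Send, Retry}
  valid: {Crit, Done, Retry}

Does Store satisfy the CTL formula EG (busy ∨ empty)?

Sat(busy ∨ empty) = {Store, Crit, Grant, Send, Retry}
EG (busy ∨ empty): greatest fixpoint, start Z0 = {Store, Crit, Grant, Send, Retry}, keep only states in Sat with some successor in Z. Z1 = {Store, Crit, Send, Retry}; Z2 = {Store, Crit, Send}; Z3 = {Store, Send}; fixed.
Sat(EG (busy ∨ empty)) = {Store, Send}
Store ∈ Sat(EG (busy ∨ empty)) = {Store, Send}, so the formula holds at Store.

Yes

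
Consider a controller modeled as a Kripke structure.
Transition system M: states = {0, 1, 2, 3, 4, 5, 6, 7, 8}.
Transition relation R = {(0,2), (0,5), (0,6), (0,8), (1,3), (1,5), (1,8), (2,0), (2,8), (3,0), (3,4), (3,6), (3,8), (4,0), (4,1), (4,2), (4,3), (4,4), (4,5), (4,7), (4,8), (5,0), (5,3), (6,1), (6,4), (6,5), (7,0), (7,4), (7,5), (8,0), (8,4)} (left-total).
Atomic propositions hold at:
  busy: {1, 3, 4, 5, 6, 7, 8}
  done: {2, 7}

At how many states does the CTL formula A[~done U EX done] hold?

Sat(~done) = {0, 1, 3, 4, 5, 6, 8}
Sat(EX done) = {s : some successor in {2, 7}} = {0, 4}
A[~done U EX done]: least fixpoint, start Z0 = Sat(EX done) = {0, 4}, add states in Sat(~done) with every successor in Z. Z1 = {0, 4, 8}; fixed.
Sat(A[~done U EX done]) = {0, 4, 8}
|Sat(A[~done U EX done])| = |{0, 4, 8}| = 3.

3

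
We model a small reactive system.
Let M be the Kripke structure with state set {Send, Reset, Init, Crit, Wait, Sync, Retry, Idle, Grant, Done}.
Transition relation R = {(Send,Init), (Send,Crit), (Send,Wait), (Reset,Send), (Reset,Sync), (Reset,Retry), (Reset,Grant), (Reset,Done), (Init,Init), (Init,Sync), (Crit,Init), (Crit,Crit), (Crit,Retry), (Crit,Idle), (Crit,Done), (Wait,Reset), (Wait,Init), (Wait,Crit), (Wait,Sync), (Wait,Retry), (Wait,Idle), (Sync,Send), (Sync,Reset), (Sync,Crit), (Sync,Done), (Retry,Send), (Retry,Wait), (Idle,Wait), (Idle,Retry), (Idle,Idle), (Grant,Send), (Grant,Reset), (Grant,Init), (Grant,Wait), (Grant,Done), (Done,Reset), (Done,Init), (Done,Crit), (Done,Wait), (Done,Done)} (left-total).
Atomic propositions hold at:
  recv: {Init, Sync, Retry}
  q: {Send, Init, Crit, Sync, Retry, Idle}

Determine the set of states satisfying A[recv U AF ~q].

{Reset, Wait, Grant, Done}

Sat(~q) = {Reset, Wait, Grant, Done}
AF ~q: least fixpoint, start Z0 = {Reset, Wait, Grant, Done}, add states with every successor in Z. Already a fixed point.
Sat(AF ~q) = {Reset, Wait, Grant, Done}
A[recv U AF ~q]: least fixpoint, start Z0 = Sat(AF ~q) = {Reset, Wait, Grant, Done}, add states in Sat(recv) with every successor in Z. Already a fixed point.
Sat(A[recv U AF ~q]) = {Reset, Wait, Grant, Done}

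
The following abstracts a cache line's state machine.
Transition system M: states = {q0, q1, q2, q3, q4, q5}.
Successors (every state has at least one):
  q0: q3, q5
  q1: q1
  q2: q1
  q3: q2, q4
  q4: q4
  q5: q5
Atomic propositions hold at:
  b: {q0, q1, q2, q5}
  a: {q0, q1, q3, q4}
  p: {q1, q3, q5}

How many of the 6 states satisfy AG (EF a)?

EF a: least fixpoint, start Z0 = {q0, q1, q3, q4}, add states with some successor in Z. Z1 = {q0, q1, q2, q3, q4}; fixed.
Sat(EF a) = {q0, q1, q2, q3, q4}
AG (EF a): greatest fixpoint, start Z0 = {q0, q1, q2, q3, q4}, keep only states in Sat with every successor in Z. Z1 = {q1, q2, q3, q4}; fixed.
Sat(AG (EF a)) = {q1, q2, q3, q4}
|Sat(AG (EF a))| = |{q1, q2, q3, q4}| = 4.

4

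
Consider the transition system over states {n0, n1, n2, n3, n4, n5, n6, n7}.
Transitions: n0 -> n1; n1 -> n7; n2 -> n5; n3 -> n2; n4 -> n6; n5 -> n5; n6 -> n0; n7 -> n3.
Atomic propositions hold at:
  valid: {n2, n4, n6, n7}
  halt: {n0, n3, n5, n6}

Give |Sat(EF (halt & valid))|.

Sat(halt & valid) = {n6}
EF (halt & valid): least fixpoint, start Z0 = {n6}, add states with some successor in Z. Z1 = {n4, n6}; fixed.
Sat(EF (halt & valid)) = {n4, n6}
|Sat(EF (halt & valid))| = |{n4, n6}| = 2.

2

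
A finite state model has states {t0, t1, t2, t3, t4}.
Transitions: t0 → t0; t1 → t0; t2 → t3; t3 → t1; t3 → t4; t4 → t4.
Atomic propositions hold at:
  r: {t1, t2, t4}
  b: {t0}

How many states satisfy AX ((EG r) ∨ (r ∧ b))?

EG r: greatest fixpoint, start Z0 = {t1, t2, t4}, keep only states in Sat with some successor in Z. Z1 = {t4}; fixed.
Sat(EG r) = {t4}
Sat(r ∧ b) = ∅
Sat((EG r) ∨ (r ∧ b)) = {t4}
Sat(AX ((EG r) ∨ (r ∧ b))) = {s : every successor in {t4}} = {t4}
|Sat(AX ((EG r) ∨ (r ∧ b)))| = |{t4}| = 1.

1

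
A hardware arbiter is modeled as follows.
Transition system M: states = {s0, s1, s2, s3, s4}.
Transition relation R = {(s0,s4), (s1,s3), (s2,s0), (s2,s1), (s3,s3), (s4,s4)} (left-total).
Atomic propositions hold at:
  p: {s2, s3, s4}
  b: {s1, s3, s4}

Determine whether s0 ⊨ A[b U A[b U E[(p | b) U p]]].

No

Sat(p | b) = {s1, s2, s3, s4}
E[(p | b) U p]: least fixpoint, start Z0 = Sat(p) = {s2, s3, s4}, add states in Sat(p | b) with some successor in Z. Z1 = {s1, s2, s3, s4}; fixed.
Sat(E[(p | b) U p]) = {s1, s2, s3, s4}
A[b U E[(p | b) U p]]: least fixpoint, start Z0 = Sat(E[(p | b) U p]) = {s1, s2, s3, s4}, add states in Sat(b) with every successor in Z. Already a fixed point.
Sat(A[b U E[(p | b) U p]]) = {s1, s2, s3, s4}
A[b U A[b U E[(p | b) U p]]]: least fixpoint, start Z0 = Sat(A[b U E[(p | b) U p]]) = {s1, s2, s3, s4}, add states in Sat(b) with every successor in Z. Already a fixed point.
Sat(A[b U A[b U E[(p | b) U p]]]) = {s1, s2, s3, s4}
s0 ∉ Sat(A[b U A[b U E[(p | b) U p]]]) = {s1, s2, s3, s4}, so the formula does not hold at s0.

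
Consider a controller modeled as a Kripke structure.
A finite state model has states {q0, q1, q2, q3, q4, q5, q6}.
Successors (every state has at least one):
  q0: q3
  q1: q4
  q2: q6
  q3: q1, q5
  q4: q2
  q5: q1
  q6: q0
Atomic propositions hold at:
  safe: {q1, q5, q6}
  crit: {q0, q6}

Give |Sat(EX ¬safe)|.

Sat(¬safe) = {q0, q2, q3, q4}
Sat(EX ¬safe) = {s : some successor in {q0, q2, q3, q4}} = {q0, q1, q4, q6}
|Sat(EX ¬safe)| = |{q0, q1, q4, q6}| = 4.

4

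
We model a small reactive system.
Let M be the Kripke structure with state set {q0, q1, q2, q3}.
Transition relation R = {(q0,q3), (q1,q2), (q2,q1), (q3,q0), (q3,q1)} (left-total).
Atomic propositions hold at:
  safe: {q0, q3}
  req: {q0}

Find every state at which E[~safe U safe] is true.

Sat(~safe) = {q1, q2}
E[~safe U safe]: least fixpoint, start Z0 = Sat(safe) = {q0, q3}, add states in Sat(~safe) with some successor in Z. Already a fixed point.
Sat(E[~safe U safe]) = {q0, q3}

{q0, q3}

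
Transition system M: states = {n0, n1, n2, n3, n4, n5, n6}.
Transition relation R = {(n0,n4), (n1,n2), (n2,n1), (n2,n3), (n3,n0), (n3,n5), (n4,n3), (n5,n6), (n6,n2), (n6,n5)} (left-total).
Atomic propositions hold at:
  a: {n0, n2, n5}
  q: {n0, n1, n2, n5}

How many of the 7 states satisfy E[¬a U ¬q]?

Sat(¬a) = {n1, n3, n4, n6}
Sat(¬q) = {n3, n4, n6}
E[¬a U ¬q]: least fixpoint, start Z0 = Sat(¬q) = {n3, n4, n6}, add states in Sat(¬a) with some successor in Z. Already a fixed point.
Sat(E[¬a U ¬q]) = {n3, n4, n6}
|Sat(E[¬a U ¬q])| = |{n3, n4, n6}| = 3.

3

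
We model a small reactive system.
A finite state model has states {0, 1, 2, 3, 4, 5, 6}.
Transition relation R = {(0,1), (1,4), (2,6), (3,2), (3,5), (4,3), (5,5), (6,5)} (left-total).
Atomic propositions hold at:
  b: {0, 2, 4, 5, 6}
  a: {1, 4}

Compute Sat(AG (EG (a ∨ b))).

Sat(a ∨ b) = {0, 1, 2, 4, 5, 6}
EG (a ∨ b): greatest fixpoint, start Z0 = {0, 1, 2, 4, 5, 6}, keep only states in Sat with some successor in Z. Z1 = {0, 1, 2, 5, 6}; Z2 = {0, 2, 5, 6}; Z3 = {2, 5, 6}; fixed.
Sat(EG (a ∨ b)) = {2, 5, 6}
AG (EG (a ∨ b)): greatest fixpoint, start Z0 = {2, 5, 6}, keep only states in Sat with every successor in Z. Already a fixed point.
Sat(AG (EG (a ∨ b))) = {2, 5, 6}

{2, 5, 6}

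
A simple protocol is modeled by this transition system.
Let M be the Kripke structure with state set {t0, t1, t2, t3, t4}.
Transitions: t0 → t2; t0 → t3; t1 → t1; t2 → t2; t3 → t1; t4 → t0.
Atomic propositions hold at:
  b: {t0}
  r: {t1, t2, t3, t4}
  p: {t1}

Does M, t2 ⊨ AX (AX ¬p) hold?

Yes

Sat(¬p) = {t0, t2, t3, t4}
Sat(AX ¬p) = {s : every successor in {t0, t2, t3, t4}} = {t0, t2, t4}
Sat(AX (AX ¬p)) = {s : every successor in {t0, t2, t4}} = {t2, t4}
t2 ∈ Sat(AX (AX ¬p)) = {t2, t4}, so the formula holds at t2.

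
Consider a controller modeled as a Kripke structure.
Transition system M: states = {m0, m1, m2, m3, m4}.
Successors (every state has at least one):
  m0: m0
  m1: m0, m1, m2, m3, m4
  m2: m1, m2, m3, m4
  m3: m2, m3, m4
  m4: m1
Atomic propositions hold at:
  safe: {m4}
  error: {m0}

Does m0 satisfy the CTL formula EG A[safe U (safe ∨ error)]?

Yes

Sat(safe ∨ error) = {m0, m4}
A[safe U (safe ∨ error)]: least fixpoint, start Z0 = Sat((safe ∨ error)) = {m0, m4}, add states in Sat(safe) with every successor in Z. Already a fixed point.
Sat(A[safe U (safe ∨ error)]) = {m0, m4}
EG A[safe U (safe ∨ error)]: greatest fixpoint, start Z0 = {m0, m4}, keep only states in Sat with some successor in Z. Z1 = {m0}; fixed.
Sat(EG A[safe U (safe ∨ error)]) = {m0}
m0 ∈ Sat(EG A[safe U (safe ∨ error)]) = {m0}, so the formula holds at m0.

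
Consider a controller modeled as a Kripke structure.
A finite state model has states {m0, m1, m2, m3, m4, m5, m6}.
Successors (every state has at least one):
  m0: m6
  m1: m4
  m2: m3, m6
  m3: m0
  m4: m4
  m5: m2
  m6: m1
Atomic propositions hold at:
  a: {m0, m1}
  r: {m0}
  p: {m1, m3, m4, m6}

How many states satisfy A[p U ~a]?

6

Sat(~a) = {m2, m3, m4, m5, m6}
A[p U ~a]: least fixpoint, start Z0 = Sat(~a) = {m2, m3, m4, m5, m6}, add states in Sat(p) with every successor in Z. Z1 = {m1, m2, m3, m4, m5, m6}; fixed.
Sat(A[p U ~a]) = {m1, m2, m3, m4, m5, m6}
|Sat(A[p U ~a])| = |{m1, m2, m3, m4, m5, m6}| = 6.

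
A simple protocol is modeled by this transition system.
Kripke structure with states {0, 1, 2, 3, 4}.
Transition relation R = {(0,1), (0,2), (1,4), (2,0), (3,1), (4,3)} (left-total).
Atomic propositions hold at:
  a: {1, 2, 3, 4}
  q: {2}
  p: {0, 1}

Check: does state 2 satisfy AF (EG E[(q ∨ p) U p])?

Yes

Sat(q ∨ p) = {0, 1, 2}
E[(q ∨ p) U p]: least fixpoint, start Z0 = Sat(p) = {0, 1}, add states in Sat(q ∨ p) with some successor in Z. Z1 = {0, 1, 2}; fixed.
Sat(E[(q ∨ p) U p]) = {0, 1, 2}
EG E[(q ∨ p) U p]: greatest fixpoint, start Z0 = {0, 1, 2}, keep only states in Sat with some successor in Z. Z1 = {0, 2}; fixed.
Sat(EG E[(q ∨ p) U p]) = {0, 2}
AF (EG E[(q ∨ p) U p]): least fixpoint, start Z0 = {0, 2}, add states with every successor in Z. Already a fixed point.
Sat(AF (EG E[(q ∨ p) U p])) = {0, 2}
2 ∈ Sat(AF (EG E[(q ∨ p) U p])) = {0, 2}, so the formula holds at 2.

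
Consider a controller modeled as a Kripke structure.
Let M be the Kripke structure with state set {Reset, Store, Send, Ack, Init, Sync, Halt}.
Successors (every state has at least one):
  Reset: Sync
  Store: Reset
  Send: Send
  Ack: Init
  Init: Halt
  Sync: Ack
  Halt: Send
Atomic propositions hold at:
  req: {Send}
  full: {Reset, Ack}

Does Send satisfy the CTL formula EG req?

EG req: greatest fixpoint, start Z0 = {Send}, keep only states in Sat with some successor in Z. Already a fixed point.
Sat(EG req) = {Send}
Send ∈ Sat(EG req) = {Send}, so the formula holds at Send.

Yes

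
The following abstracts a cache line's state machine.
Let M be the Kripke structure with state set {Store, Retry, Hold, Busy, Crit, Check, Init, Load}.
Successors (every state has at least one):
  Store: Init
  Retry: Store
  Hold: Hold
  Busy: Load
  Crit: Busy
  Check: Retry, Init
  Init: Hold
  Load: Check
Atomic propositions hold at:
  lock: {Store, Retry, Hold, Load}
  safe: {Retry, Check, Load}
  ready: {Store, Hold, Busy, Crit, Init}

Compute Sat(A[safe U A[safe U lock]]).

A[safe U lock]: least fixpoint, start Z0 = Sat(lock) = {Store, Retry, Hold, Load}, add states in Sat(safe) with every successor in Z. Already a fixed point.
Sat(A[safe U lock]) = {Store, Retry, Hold, Load}
A[safe U A[safe U lock]]: least fixpoint, start Z0 = Sat(A[safe U lock]) = {Store, Retry, Hold, Load}, add states in Sat(safe) with every successor in Z. Already a fixed point.
Sat(A[safe U A[safe U lock]]) = {Store, Retry, Hold, Load}

{Store, Retry, Hold, Load}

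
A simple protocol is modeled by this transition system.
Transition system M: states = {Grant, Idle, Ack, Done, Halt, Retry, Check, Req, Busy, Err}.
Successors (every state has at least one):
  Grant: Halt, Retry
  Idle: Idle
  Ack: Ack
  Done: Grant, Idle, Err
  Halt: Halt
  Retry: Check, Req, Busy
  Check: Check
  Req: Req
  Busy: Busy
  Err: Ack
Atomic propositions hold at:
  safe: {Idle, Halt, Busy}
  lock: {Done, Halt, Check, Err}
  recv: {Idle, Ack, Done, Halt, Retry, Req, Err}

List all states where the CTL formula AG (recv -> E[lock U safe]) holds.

{Idle, Halt, Check, Busy}

E[lock U safe]: least fixpoint, start Z0 = Sat(safe) = {Idle, Halt, Busy}, add states in Sat(lock) with some successor in Z. Z1 = {Idle, Done, Halt, Busy}; fixed.
Sat(E[lock U safe]) = {Idle, Done, Halt, Busy}
Sat(recv -> E[lock U safe]) = {Grant, Idle, Done, Halt, Check, Busy}
AG (recv -> E[lock U safe]): greatest fixpoint, start Z0 = {Grant, Idle, Done, Halt, Check, Busy}, keep only states in Sat with every successor in Z. Z1 = {Idle, Halt, Check, Busy}; fixed.
Sat(AG (recv -> E[lock U safe])) = {Idle, Halt, Check, Busy}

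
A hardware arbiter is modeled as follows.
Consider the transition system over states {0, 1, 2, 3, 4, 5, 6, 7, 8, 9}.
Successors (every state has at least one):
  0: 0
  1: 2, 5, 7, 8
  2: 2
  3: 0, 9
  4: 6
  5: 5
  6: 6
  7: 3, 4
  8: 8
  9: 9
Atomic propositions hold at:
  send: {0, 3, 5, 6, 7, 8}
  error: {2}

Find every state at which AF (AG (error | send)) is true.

Sat(error | send) = {0, 2, 3, 5, 6, 7, 8}
AG (error | send): greatest fixpoint, start Z0 = {0, 2, 3, 5, 6, 7, 8}, keep only states in Sat with every successor in Z. Z1 = {0, 2, 5, 6, 8}; fixed.
Sat(AG (error | send)) = {0, 2, 5, 6, 8}
AF (AG (error | send)): least fixpoint, start Z0 = {0, 2, 5, 6, 8}, add states with every successor in Z. Z1 = {0, 2, 4, 5, 6, 8}; fixed.
Sat(AF (AG (error | send))) = {0, 2, 4, 5, 6, 8}

{0, 2, 4, 5, 6, 8}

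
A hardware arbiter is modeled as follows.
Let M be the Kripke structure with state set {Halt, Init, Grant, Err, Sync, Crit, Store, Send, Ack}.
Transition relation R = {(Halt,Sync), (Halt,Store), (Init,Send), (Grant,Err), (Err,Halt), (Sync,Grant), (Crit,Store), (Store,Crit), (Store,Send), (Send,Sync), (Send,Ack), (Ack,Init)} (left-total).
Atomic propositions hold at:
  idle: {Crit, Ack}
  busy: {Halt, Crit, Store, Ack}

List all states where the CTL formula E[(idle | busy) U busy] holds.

{Halt, Crit, Store, Ack}

Sat(idle | busy) = {Halt, Crit, Store, Ack}
E[(idle | busy) U busy]: least fixpoint, start Z0 = Sat(busy) = {Halt, Crit, Store, Ack}, add states in Sat(idle | busy) with some successor in Z. Already a fixed point.
Sat(E[(idle | busy) U busy]) = {Halt, Crit, Store, Ack}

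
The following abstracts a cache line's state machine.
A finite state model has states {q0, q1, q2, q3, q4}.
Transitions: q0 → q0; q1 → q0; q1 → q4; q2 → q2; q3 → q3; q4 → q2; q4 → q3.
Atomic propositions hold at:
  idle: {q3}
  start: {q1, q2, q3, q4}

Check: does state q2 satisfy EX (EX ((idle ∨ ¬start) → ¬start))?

Yes

Sat(¬start) = {q0}
Sat(idle ∨ ¬start) = {q0, q3}
Sat((idle ∨ ¬start) → ¬start) = {q0, q1, q2, q4}
Sat(EX ((idle ∨ ¬start) → ¬start)) = {s : some successor in {q0, q1, q2, q4}} = {q0, q1, q2, q4}
Sat(EX (EX ((idle ∨ ¬start) → ¬start))) = {s : some successor in {q0, q1, q2, q4}} = {q0, q1, q2, q4}
q2 ∈ Sat(EX (EX ((idle ∨ ¬start) → ¬start))) = {q0, q1, q2, q4}, so the formula holds at q2.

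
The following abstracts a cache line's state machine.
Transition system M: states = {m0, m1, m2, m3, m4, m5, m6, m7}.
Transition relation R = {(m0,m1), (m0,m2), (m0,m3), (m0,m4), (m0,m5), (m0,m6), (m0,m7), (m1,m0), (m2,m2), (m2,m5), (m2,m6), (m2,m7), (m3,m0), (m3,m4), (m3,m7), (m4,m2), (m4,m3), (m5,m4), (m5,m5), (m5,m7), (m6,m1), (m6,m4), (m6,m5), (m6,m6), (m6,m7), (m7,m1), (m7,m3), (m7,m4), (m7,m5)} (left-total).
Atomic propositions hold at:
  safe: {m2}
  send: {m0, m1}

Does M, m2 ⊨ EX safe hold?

Yes

Sat(EX safe) = {s : some successor in {m2}} = {m0, m2, m4}
m2 ∈ Sat(EX safe) = {m0, m2, m4}, so the formula holds at m2.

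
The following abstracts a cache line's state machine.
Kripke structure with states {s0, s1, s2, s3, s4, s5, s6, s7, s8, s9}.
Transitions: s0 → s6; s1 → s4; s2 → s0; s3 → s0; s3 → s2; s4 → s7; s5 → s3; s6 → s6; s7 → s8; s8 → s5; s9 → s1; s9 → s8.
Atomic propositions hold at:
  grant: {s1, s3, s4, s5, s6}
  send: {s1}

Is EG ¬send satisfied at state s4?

Sat(¬send) = {s0, s2, s3, s4, s5, s6, s7, s8, s9}
EG ¬send: greatest fixpoint, start Z0 = {s0, s2, s3, s4, s5, s6, s7, s8, s9}, keep only states in Sat with some successor in Z. Already a fixed point.
Sat(EG ¬send) = {s0, s2, s3, s4, s5, s6, s7, s8, s9}
s4 ∈ Sat(EG ¬send) = {s0, s2, s3, s4, s5, s6, s7, s8, s9}, so the formula holds at s4.

Yes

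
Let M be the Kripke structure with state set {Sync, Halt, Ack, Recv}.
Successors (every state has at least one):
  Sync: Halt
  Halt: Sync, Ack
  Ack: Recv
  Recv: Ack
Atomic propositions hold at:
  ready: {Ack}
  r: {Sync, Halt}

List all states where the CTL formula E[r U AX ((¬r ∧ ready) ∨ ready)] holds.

Sat(¬r) = {Ack, Recv}
Sat(¬r ∧ ready) = {Ack}
Sat((¬r ∧ ready) ∨ ready) = {Ack}
Sat(AX ((¬r ∧ ready) ∨ ready)) = {s : every successor in {Ack}} = {Recv}
E[r U AX ((¬r ∧ ready) ∨ ready)]: least fixpoint, start Z0 = Sat(AX ((¬r ∧ ready) ∨ ready)) = {Recv}, add states in Sat(r) with some successor in Z. Already a fixed point.
Sat(E[r U AX ((¬r ∧ ready) ∨ ready)]) = {Recv}

{Recv}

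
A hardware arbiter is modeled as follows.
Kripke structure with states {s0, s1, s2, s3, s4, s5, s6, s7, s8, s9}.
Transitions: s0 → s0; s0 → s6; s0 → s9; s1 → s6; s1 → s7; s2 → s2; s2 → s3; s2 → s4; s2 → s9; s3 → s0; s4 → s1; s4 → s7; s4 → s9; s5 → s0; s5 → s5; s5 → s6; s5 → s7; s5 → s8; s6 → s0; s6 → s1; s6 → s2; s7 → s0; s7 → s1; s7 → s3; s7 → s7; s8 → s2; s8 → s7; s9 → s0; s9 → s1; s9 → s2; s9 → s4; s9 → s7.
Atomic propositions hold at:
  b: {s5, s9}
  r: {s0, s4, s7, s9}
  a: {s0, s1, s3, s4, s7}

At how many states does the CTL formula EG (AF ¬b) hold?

9

Sat(¬b) = {s0, s1, s2, s3, s4, s6, s7, s8}
AF ¬b: least fixpoint, start Z0 = {s0, s1, s2, s3, s4, s6, s7, s8}, add states with every successor in Z. Z1 = {s0, s1, s2, s3, s4, s6, s7, s8, s9}; fixed.
Sat(AF ¬b) = {s0, s1, s2, s3, s4, s6, s7, s8, s9}
EG (AF ¬b): greatest fixpoint, start Z0 = {s0, s1, s2, s3, s4, s6, s7, s8, s9}, keep only states in Sat with some successor in Z. Already a fixed point.
Sat(EG (AF ¬b)) = {s0, s1, s2, s3, s4, s6, s7, s8, s9}
|Sat(EG (AF ¬b))| = |{s0, s1, s2, s3, s4, s6, s7, s8, s9}| = 9.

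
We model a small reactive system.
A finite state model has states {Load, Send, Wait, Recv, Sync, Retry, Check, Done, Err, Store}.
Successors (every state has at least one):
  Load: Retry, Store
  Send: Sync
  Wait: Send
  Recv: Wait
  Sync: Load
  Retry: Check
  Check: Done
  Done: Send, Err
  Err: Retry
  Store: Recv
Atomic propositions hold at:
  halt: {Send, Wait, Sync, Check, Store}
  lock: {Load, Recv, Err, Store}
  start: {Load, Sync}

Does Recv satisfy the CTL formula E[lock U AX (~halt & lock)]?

No

Sat(~halt) = {Load, Recv, Retry, Done, Err}
Sat(~halt & lock) = {Load, Recv, Err}
Sat(AX (~halt & lock)) = {s : every successor in {Load, Recv, Err}} = {Sync, Store}
E[lock U AX (~halt & lock)]: least fixpoint, start Z0 = Sat(AX (~halt & lock)) = {Sync, Store}, add states in Sat(lock) with some successor in Z. Z1 = {Load, Sync, Store}; fixed.
Sat(E[lock U AX (~halt & lock)]) = {Load, Sync, Store}
Recv ∉ Sat(E[lock U AX (~halt & lock)]) = {Load, Sync, Store}, so the formula does not hold at Recv.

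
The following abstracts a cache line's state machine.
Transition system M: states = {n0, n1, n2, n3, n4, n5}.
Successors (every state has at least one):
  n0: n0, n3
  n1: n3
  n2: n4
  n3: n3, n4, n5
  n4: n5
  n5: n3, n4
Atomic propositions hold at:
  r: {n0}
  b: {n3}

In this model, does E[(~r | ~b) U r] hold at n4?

No

Sat(~r) = {n1, n2, n3, n4, n5}
Sat(~b) = {n0, n1, n2, n4, n5}
Sat(~r | ~b) = {n0, n1, n2, n3, n4, n5}
E[(~r | ~b) U r]: least fixpoint, start Z0 = Sat(r) = {n0}, add states in Sat(~r | ~b) with some successor in Z. Already a fixed point.
Sat(E[(~r | ~b) U r]) = {n0}
n4 ∉ Sat(E[(~r | ~b) U r]) = {n0}, so the formula does not hold at n4.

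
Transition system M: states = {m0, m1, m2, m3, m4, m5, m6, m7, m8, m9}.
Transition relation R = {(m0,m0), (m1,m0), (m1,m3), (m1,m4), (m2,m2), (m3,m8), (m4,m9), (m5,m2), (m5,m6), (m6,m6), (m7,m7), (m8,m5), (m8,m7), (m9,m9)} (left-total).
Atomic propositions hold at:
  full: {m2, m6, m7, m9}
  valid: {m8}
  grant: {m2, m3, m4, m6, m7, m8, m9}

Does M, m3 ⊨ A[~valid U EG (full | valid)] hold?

Yes

Sat(~valid) = {m0, m1, m2, m3, m4, m5, m6, m7, m9}
Sat(full | valid) = {m2, m6, m7, m8, m9}
EG (full | valid): greatest fixpoint, start Z0 = {m2, m6, m7, m8, m9}, keep only states in Sat with some successor in Z. Already a fixed point.
Sat(EG (full | valid)) = {m2, m6, m7, m8, m9}
A[~valid U EG (full | valid)]: least fixpoint, start Z0 = Sat(EG (full | valid)) = {m2, m6, m7, m8, m9}, add states in Sat(~valid) with every successor in Z. Z1 = {m2, m3, m4, m5, m6, m7, m8, m9}; fixed.
Sat(A[~valid U EG (full | valid)]) = {m2, m3, m4, m5, m6, m7, m8, m9}
m3 ∈ Sat(A[~valid U EG (full | valid)]) = {m2, m3, m4, m5, m6, m7, m8, m9}, so the formula holds at m3.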